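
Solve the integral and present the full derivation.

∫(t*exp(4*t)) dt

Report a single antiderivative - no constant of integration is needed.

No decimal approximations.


Step 1. Integrate ∫(t*exp(4*t)) dt by parts with u = t, dv = (exp(4*t)) dt, so v = exp(4*t)/4: now t*exp(4*t)/4 + ∫(-exp(4*t)/4) dt.
Step 2. Evaluate the standard form: now t*exp(4*t)/4 - exp(4*t)/16.
Answer: t*exp(4*t)/4 - exp(4*t)/16.


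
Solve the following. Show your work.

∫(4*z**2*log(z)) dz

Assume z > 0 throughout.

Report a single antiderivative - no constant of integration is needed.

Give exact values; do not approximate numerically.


Step 1. Integrate ∫(4*z**2*log(z)) dz by parts with u = log(z), dv = (4*z**2) dz, so v = 4*z**3/3 [assuming z > 0]: now 4*z**3*log(z)/3 + ∫(-4*z**2/3) dz.
Step 2. Evaluate the standard form: now 4*z**3*log(z)/3 - 4*z**3/9.
Answer: 4*z**3*log(z)/3 - 4*z**3/9.


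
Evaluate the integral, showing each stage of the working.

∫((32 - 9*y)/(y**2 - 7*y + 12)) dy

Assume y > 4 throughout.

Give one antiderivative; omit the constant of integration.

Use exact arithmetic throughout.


Step 1. Decompose ∫((32 - 9*y)/(y**2 - 7*y + 12)) dy by partial fractions, (32 - 9*y)/(y**2 - 7*y + 12) = -5/(y - 3) - 4/(y - 4): now ∫(-4/(y - 4)) dy + ∫(-5/(y - 3)) dy.
Step 2. Evaluate the standard form [assuming y > 3]: now -5*log(y - 3) + ∫(-4/(y - 4)) dy.
Step 3. Evaluate the standard form [assuming y > 4]: now -4*log(y - 4) - 5*log(y - 3).
Answer: -4*log(y - 4) - 5*log(y - 3).


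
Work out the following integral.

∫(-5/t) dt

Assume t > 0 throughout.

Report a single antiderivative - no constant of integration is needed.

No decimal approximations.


Answer: -5*log(t).


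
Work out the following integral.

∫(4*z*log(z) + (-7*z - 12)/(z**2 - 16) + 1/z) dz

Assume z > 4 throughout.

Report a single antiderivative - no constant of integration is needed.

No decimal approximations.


Answer: 2*z**2*log(z) - z**2 + log(z) - 5*log(z - 4) - 2*log(z + 4).


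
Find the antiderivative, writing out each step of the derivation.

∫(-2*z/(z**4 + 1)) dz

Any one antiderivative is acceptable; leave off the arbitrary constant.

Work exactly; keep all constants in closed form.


Step 1. Substitute u = z**2, turning ∫(-2*z/(z**4 + 1)) dz into ∫(-1/(u**2 + 1)) du: now ∫(-1/(u**2 + 1)) du.
Step 2. Evaluate the standard form: now -atan(u).
Step 3. Substitute back u = z**2: now -atan(z**2).
Answer: -atan(z**2).


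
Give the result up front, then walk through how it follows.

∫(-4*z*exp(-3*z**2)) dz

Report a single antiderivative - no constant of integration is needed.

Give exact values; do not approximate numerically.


The answer is 2*exp(-3*z**2)/3.
Step 1. Substitute u = z**2, turning ∫(-4*z*exp(-3*z**2)) dz into ∫(-2*exp(-3*u)) du: now ∫(-2*exp(-3*u)) du.
Step 2. Evaluate the standard form: now 2*exp(-3*u)/3.
Step 3. Substitute back u = z**2: now 2*exp(-3*z**2)/3.
Answer: 2*exp(-3*z**2)/3.


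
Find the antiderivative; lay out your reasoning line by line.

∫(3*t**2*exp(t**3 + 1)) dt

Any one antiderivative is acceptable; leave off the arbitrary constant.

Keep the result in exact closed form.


Step 1. Substitute u = t**3 + 1, turning ∫(3*t**2*exp(t**3 + 1)) dt into ∫(exp(u)) du: now ∫(exp(u)) du.
Step 2. Evaluate the standard form: now exp(u).
Step 3. Substitute back u = t**3 + 1: now exp(t**3 + 1).
Answer: exp(t**3 + 1).


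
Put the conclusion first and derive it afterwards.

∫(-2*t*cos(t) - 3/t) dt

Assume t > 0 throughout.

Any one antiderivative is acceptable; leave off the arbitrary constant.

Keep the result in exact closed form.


The answer is -2*t*sin(t) - 3*log(t) - 2*cos(t).
Step 1. Rewrite: now ∫(-3/t) dt + ∫(-2*t*cos(t)) dt.
Step 2. Evaluate the standard form [assuming t > 0]: now -3*log(t) + ∫(-2*t*cos(t)) dt.
Step 3. Integrate ∫(-2*t*cos(t)) dt by parts with u = t, dv = (-2*cos(t)) dt, so v = -2*sin(t): now -2*t*sin(t) - 3*log(t) + ∫(2*sin(t)) dt.
Step 4. Evaluate the standard form: now -2*t*sin(t) - 3*log(t) - 2*cos(t).
Answer: -2*t*sin(t) - 3*log(t) - 2*cos(t).


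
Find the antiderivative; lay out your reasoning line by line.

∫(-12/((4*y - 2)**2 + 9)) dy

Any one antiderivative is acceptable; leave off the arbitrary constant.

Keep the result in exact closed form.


Step 1. Substitute u = 4*y - 2, turning ∫(-12/((4*y - 2)**2 + 9)) dy into ∫(-3/(u**2 + 9)) du: now ∫(-3/(u**2 + 9)) du.
Step 2. Evaluate the standard form: now -atan(u/3).
Step 3. Substitute back u = 4*y - 2: now -atan(4*y/3 - 2/3).
Answer: -atan(4*y/3 - 2/3).


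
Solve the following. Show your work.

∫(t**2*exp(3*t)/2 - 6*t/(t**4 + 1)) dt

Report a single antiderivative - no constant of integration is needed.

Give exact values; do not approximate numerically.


Step 1. Rewrite: now ∫(-6*t/(t**4 + 1)) dt + ∫(t**2*exp(3*t)/2) dt.
Step 2. Integrate ∫(t**2*exp(3*t)/2) dt by parts with u = t**2, dv = (exp(3*t)/2) dt, so v = exp(3*t)/6: now t**2*exp(3*t)/6 + ∫(-6*t/(t**4 + 1)) dt + ∫(-t*exp(3*t)/3) dt.
Step 3. Integrate ∫(-t*exp(3*t)/3) dt by parts with u = t, dv = (-exp(3*t)/3) dt, so v = -exp(3*t)/9: now t**2*exp(3*t)/6 - t*exp(3*t)/9 + ∫(-6*t/(t**4 + 1)) dt + ∫(exp(3*t)/9) dt.
Step 4. Evaluate the standard form: now t**2*exp(3*t)/6 - t*exp(3*t)/9 + exp(3*t)/27 + ∫(-6*t/(t**4 + 1)) dt.
Step 5. Substitute u = t**2, turning ∫(-6*t/(t**4 + 1)) dt into ∫(-3/(u**2 + 1)) du: now t**2*exp(3*t)/6 - t*exp(3*t)/9 + exp(3*t)/27 + ∫(-3/(u**2 + 1)) du.
Step 6. Evaluate the standard form: now t**2*exp(3*t)/6 - t*exp(3*t)/9 + exp(3*t)/27 - 3*atan(u).
Step 7. Substitute back u = t**2: now t**2*exp(3*t)/6 - t*exp(3*t)/9 + exp(3*t)/27 - 3*atan(t**2).
Answer: t**2*exp(3*t)/6 - t*exp(3*t)/9 + exp(3*t)/27 - 3*atan(t**2).


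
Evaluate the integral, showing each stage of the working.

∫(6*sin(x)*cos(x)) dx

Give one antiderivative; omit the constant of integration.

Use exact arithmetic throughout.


Step 1. Substitute u = sin(x), turning ∫(6*sin(x)*cos(x)) dx into ∫(6*u) du: now ∫(6*u) du.
Step 2. Evaluate the standard form: now 3*u**2.
Step 3. Substitute back u = sin(x): now 3*sin(x)**2.
Answer: 3*sin(x)**2.


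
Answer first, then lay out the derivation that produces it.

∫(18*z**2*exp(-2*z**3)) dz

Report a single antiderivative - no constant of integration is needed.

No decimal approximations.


The answer is -3*exp(-2*z**3).
Step 1. Substitute u = z**3, turning ∫(18*z**2*exp(-2*z**3)) dz into ∫(6*exp(-2*u)) du: now ∫(6*exp(-2*u)) du.
Step 2. Evaluate the standard form: now -3*exp(-2*u).
Step 3. Substitute back u = z**3: now -3*exp(-2*z**3).
Answer: -3*exp(-2*z**3).


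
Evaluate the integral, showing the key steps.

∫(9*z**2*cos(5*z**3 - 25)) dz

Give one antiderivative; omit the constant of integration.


Step 1. Substitute u = z**3 - 5, turning ∫(9*z**2*cos(5*z**3 - 25)) dz into ∫(3*cos(5*u)) du: now ∫(3*cos(5*u)) du.
Step 2. Evaluate the standard form: now 3*sin(5*u)/5.
Step 3. Substitute back u = z**3 - 5: now 3*sin(5*z**3 - 25)/5.
Answer: 3*sin(5*z**3 - 25)/5.


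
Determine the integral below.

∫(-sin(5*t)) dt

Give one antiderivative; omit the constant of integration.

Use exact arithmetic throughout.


Answer: cos(5*t)/5.


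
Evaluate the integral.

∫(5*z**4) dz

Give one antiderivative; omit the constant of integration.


Answer: z**5.


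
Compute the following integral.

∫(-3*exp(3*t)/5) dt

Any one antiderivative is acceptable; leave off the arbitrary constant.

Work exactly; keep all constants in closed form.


Answer: -exp(3*t)/5.


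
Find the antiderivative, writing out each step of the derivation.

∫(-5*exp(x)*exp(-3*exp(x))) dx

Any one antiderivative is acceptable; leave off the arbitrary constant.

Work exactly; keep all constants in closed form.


Step 1. Substitute u = exp(x), turning ∫(-5*exp(x)*exp(-3*exp(x))) dx into ∫(-5*exp(-3*u)) du: now ∫(-5*exp(-3*u)) du.
Step 2. Evaluate the standard form: now 5*exp(-3*u)/3.
Step 3. Substitute back u = exp(x): now 5*exp(-3*exp(x))/3.
Answer: 5*exp(-3*exp(x))/3.


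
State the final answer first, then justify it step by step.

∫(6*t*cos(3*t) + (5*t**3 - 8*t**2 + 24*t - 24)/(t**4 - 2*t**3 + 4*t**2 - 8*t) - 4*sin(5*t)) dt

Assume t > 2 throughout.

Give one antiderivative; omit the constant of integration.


The answer is 2*t*sin(3*t) + 3*log(t) + 2*log(t - 2) + 2*cos(3*t)/3 + 4*cos(5*t)/5 - atan(t/2).
Step 1. Rewrite: now ∫(6*t*cos(3*t)) dt + ∫((5*t**3 - 8*t**2 + 24*t - 24)/(t**4 - 2*t**3 + 4*t**2 - 8*t)) dt + ∫(-4*sin(5*t)) dt.
Step 2. Evaluate the standard form: now 4*cos(5*t)/5 + ∫(6*t*cos(3*t)) dt + ∫((5*t**3 - 8*t**2 + 24*t - 24)/(t**4 - 2*t**3 + 4*t**2 - 8*t)) dt.
Step 3. Integrate ∫(6*t*cos(3*t)) dt by parts with u = t, dv = (6*cos(3*t)) dt, so v = 2*sin(3*t): now 2*t*sin(3*t) + 4*cos(5*t)/5 + ∫((5*t**3 - 8*t**2 + 24*t - 24)/(t**4 - 2*t**3 + 4*t**2 - 8*t)) dt + ∫(-2*sin(3*t)) dt.
Step 4. Evaluate the standard form: now 2*t*sin(3*t) + 2*cos(3*t)/3 + 4*cos(5*t)/5 + ∫((5*t**3 - 8*t**2 + 24*t - 24)/(t**4 - 2*t**3 + 4*t**2 - 8*t)) dt.
Step 5. Decompose ∫((5*t**3 - 8*t**2 + 24*t - 24)/(t**4 - 2*t**3 + 4*t**2 - 8*t)) dt by partial fractions, (5*t**3 - 8*t**2 + 24*t - 24)/(t**4 - 2*t**3 + 4*t**2 - 8*t) = -2/(t**2 + 4) + 2/(t - 2) + 3/t: now 2*t*sin(3*t) + 2*cos(3*t)/3 + 4*cos(5*t)/5 + ∫(3/t) dt + ∫(2/(t - 2)) dt + ∫(-2/(t**2 + 4)) dt.
Step 6. Evaluate the standard form [assuming t > 0]: now 2*t*sin(3*t) + 3*log(t) + 2*cos(3*t)/3 + 4*cos(5*t)/5 + ∫(2/(t - 2)) dt + ∫(-2/(t**2 + 4)) dt.
Step 7. Evaluate the standard form [assuming t > 2]: now 2*t*sin(3*t) + 3*log(t) + 2*log(t - 2) + 2*cos(3*t)/3 + 4*cos(5*t)/5 + ∫(-2/(t**2 + 4)) dt.
Step 8. Evaluate the standard form: now 2*t*sin(3*t) + 3*log(t) + 2*log(t - 2) + 2*cos(3*t)/3 + 4*cos(5*t)/5 - atan(t/2).
Answer: 2*t*sin(3*t) + 3*log(t) + 2*log(t - 2) + 2*cos(3*t)/3 + 4*cos(5*t)/5 - atan(t/2).


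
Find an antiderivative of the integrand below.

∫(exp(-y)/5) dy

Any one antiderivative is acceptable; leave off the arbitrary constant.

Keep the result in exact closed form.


Answer: -exp(-y)/5.


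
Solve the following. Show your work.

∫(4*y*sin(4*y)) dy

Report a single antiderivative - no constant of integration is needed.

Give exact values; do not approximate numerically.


Step 1. Integrate ∫(4*y*sin(4*y)) dy by parts with u = y, dv = (4*sin(4*y)) dy, so v = -cos(4*y): now -y*cos(4*y) + ∫(cos(4*y)) dy.
Step 2. Evaluate the standard form: now -y*cos(4*y) + sin(4*y)/4.
Answer: -y*cos(4*y) + sin(4*y)/4.


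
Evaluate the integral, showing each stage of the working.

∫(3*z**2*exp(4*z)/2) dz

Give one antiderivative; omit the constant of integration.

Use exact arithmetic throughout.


Step 1. Integrate ∫(3*z**2*exp(4*z)/2) dz by parts with u = z**2, dv = (3*exp(4*z)/2) dz, so v = 3*exp(4*z)/8: now 3*z**2*exp(4*z)/8 + ∫(-3*z*exp(4*z)/4) dz.
Step 2. Integrate ∫(-3*z*exp(4*z)/4) dz by parts with u = z, dv = (-3*exp(4*z)/4) dz, so v = -3*exp(4*z)/16: now 3*z**2*exp(4*z)/8 - 3*z*exp(4*z)/16 + ∫(3*exp(4*z)/16) dz.
Step 3. Evaluate the standard form: now 3*z**2*exp(4*z)/8 - 3*z*exp(4*z)/16 + 3*exp(4*z)/64.
Answer: 3*z**2*exp(4*z)/8 - 3*z*exp(4*z)/16 + 3*exp(4*z)/64.


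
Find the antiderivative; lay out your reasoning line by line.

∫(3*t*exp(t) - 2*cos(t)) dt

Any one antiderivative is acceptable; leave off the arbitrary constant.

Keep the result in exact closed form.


Step 1. Rewrite: now ∫(3*t*exp(t)) dt + ∫(-2*cos(t)) dt.
Step 2. Evaluate the standard form: now -2*sin(t) + ∫(3*t*exp(t)) dt.
Step 3. Integrate ∫(3*t*exp(t)) dt by parts with u = t, dv = (3*exp(t)) dt, so v = 3*exp(t): now 3*t*exp(t) - 2*sin(t) + ∫(-3*exp(t)) dt.
Step 4. Evaluate the standard form: now 3*t*exp(t) - 3*exp(t) - 2*sin(t).
Answer: 3*t*exp(t) - 3*exp(t) - 2*sin(t).


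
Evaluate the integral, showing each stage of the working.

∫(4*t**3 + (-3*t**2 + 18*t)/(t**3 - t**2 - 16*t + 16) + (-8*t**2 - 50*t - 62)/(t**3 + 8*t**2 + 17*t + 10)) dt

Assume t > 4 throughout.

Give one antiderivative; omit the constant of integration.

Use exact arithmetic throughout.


Step 1. Rewrite: now ∫(4*t**3) dt + ∫((-3*t**2 + 18*t)/(t**3 - t**2 - 16*t + 16)) dt + ∫((-8*t**2 - 50*t - 62)/(t**3 + 8*t**2 + 17*t + 10)) dt.
Step 2. Decompose ∫((-3*t**2 + 18*t)/(t**3 - t**2 - 16*t + 16)) dt by partial fractions, (-3*t**2 + 18*t)/(t**3 - t**2 - 16*t + 16) = -3/(t + 4) - 1/(t - 1) + 1/(t - 4): now ∫(4*t**3) dt + ∫((-8*t**2 - 50*t - 62)/(t**3 + 8*t**2 + 17*t + 10)) dt + ∫(1/(t - 4)) dt + ∫(-1/(t - 1)) dt + ∫(-3/(t + 4)) dt.
Step 3. Evaluate the standard form [assuming t > 4]: now log(t - 4) + ∫(4*t**3) dt + ∫((-8*t**2 - 50*t - 62)/(t**3 + 8*t**2 + 17*t + 10)) dt + ∫(-1/(t - 1)) dt + ∫(-3/(t + 4)) dt.
Step 4. Evaluate the standard form [assuming t > 1]: now log(t - 4) - log(t - 1) + ∫(4*t**3) dt + ∫((-8*t**2 - 50*t - 62)/(t**3 + 8*t**2 + 17*t + 10)) dt + ∫(-3/(t + 4)) dt.
Step 5. Evaluate the standard form [assuming t > -4]: now log(t - 4) - log(t - 1) - 3*log(t + 4) + ∫(4*t**3) dt + ∫((-8*t**2 - 50*t - 62)/(t**3 + 8*t**2 + 17*t + 10)) dt.
Step 6. Decompose ∫((-8*t**2 - 50*t - 62)/(t**3 + 8*t**2 + 17*t + 10)) dt by partial fractions, (-8*t**2 - 50*t - 62)/(t**3 + 8*t**2 + 17*t + 10) = -1/(t + 5) - 2/(t + 2) - 5/(t + 1): now log(t - 4) - log(t - 1) - 3*log(t + 4) + ∫(4*t**3) dt + ∫(-5/(t + 1)) dt + ∫(-2/(t + 2)) dt + ∫(-1/(t + 5)) dt.
Step 7. Evaluate the standard form [assuming t > -5]: now log(t - 4) - log(t - 1) - 3*log(t + 4) - log(t + 5) + ∫(4*t**3) dt + ∫(-5/(t + 1)) dt + ∫(-2/(t + 2)) dt.
Step 8. Evaluate the standard form [assuming t > -1]: now log(t - 4) - log(t - 1) - 5*log(t + 1) - 3*log(t + 4) - log(t + 5) + ∫(4*t**3) dt + ∫(-2/(t + 2)) dt.
Step 9. Evaluate the standard form [assuming t > -2]: now log(t - 4) - log(t - 1) - 5*log(t + 1) - 2*log(t + 2) - 3*log(t + 4) - log(t + 5) + ∫(4*t**3) dt.
Step 10. Evaluate the standard form: now t**4 + log(t - 4) - log(t - 1) - 5*log(t + 1) - 2*log(t + 2) - 3*log(t + 4) - log(t + 5).
Answer: t**4 + log(t - 4) - log(t - 1) - 5*log(t + 1) - 2*log(t + 2) - 3*log(t + 4) - log(t + 5).


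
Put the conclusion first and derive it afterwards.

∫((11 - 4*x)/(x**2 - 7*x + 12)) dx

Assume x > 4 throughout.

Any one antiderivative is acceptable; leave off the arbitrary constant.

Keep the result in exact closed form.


The answer is -5*log(x - 4) + log(x - 3).
Step 1. Decompose ∫((11 - 4*x)/(x**2 - 7*x + 12)) dx by partial fractions, (11 - 4*x)/(x**2 - 7*x + 12) = 1/(x - 3) - 5/(x - 4): now ∫(-5/(x - 4)) dx + ∫(1/(x - 3)) dx.
Step 2. Evaluate the standard form [assuming x > 3]: now log(x - 3) + ∫(-5/(x - 4)) dx.
Step 3. Evaluate the standard form [assuming x > 4]: now -5*log(x - 4) + log(x - 3).
Answer: -5*log(x - 4) + log(x - 3).


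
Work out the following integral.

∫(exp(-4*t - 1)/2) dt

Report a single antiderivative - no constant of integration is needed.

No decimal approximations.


Answer: -exp(-4*t - 1)/8.


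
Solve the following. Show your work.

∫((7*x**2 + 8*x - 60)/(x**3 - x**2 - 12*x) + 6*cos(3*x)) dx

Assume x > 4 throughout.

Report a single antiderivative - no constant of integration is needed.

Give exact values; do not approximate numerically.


Step 1. Rewrite: now ∫((7*x**2 + 8*x - 60)/(x**3 - x**2 - 12*x)) dx + ∫(6*cos(3*x)) dx.
Step 2. Decompose ∫((7*x**2 + 8*x - 60)/(x**3 - x**2 - 12*x)) dx by partial fractions, (7*x**2 + 8*x - 60)/(x**3 - x**2 - 12*x) = -1/(x + 3) + 3/(x - 4) + 5/x: now ∫(5/x) dx + ∫(3/(x - 4)) dx + ∫(-1/(x + 3)) dx + ∫(6*cos(3*x)) dx.
Step 3. Evaluate the standard form [assuming x > -3]: now -log(x + 3) + ∫(5/x) dx + ∫(3/(x - 4)) dx + ∫(6*cos(3*x)) dx.
Step 4. Evaluate the standard form [assuming x > 0]: now 5*log(x) - log(x + 3) + ∫(3/(x - 4)) dx + ∫(6*cos(3*x)) dx.
Step 5. Evaluate the standard form [assuming x > 4]: now 5*log(x) + 3*log(x - 4) - log(x + 3) + ∫(6*cos(3*x)) dx.
Step 6. Evaluate the standard form: now 5*log(x) + 3*log(x - 4) - log(x + 3) + 2*sin(3*x).
Answer: 5*log(x) + 3*log(x - 4) - log(x + 3) + 2*sin(3*x).


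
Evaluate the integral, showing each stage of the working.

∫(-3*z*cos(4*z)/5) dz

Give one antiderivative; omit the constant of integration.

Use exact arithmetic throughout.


Step 1. Integrate ∫(-3*z*cos(4*z)/5) dz by parts with u = z, dv = (-3*cos(4*z)/5) dz, so v = -3*sin(4*z)/20: now -3*z*sin(4*z)/20 + ∫(3*sin(4*z)/20) dz.
Step 2. Evaluate the standard form: now -3*z*sin(4*z)/20 - 3*cos(4*z)/80.
Answer: -3*z*sin(4*z)/20 - 3*cos(4*z)/80.


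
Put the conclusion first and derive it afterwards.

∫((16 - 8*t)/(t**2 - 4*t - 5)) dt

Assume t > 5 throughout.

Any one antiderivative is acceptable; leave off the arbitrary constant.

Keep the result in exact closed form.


The answer is -4*log(t - 5) - 4*log(t + 1).
Step 1. Decompose ∫((16 - 8*t)/(t**2 - 4*t - 5)) dt by partial fractions, (16 - 8*t)/(t**2 - 4*t - 5) = -4/(t + 1) - 4/(t - 5): now ∫(-4/(t - 5)) dt + ∫(-4/(t + 1)) dt.
Step 2. Evaluate the standard form [assuming t > -1]: now -4*log(t + 1) + ∫(-4/(t - 5)) dt.
Step 3. Evaluate the standard form [assuming t > 5]: now -4*log(t - 5) - 4*log(t + 1).
Answer: -4*log(t - 5) - 4*log(t + 1).


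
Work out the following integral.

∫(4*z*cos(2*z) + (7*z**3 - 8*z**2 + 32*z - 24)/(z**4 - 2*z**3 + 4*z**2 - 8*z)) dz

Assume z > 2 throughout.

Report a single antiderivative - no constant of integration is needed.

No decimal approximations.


Answer: 2*z*sin(2*z) + 3*log(z) + 4*log(z - 2) + cos(2*z) - atan(z/2).


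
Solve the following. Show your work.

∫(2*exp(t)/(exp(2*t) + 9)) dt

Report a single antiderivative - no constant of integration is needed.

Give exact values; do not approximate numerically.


Step 1. Substitute u = exp(t), turning ∫(2*exp(t)/(exp(2*t) + 9)) dt into ∫(2/(u**2 + 9)) du: now ∫(2/(u**2 + 9)) du.
Step 2. Evaluate the standard form: now 2*atan(u/3)/3.
Step 3. Substitute back u = exp(t): now 2*atan(exp(t)/3)/3.
Answer: 2*atan(exp(t)/3)/3.


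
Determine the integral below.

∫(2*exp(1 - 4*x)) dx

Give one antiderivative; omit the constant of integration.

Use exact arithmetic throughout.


Answer: -exp(1 - 4*x)/2.


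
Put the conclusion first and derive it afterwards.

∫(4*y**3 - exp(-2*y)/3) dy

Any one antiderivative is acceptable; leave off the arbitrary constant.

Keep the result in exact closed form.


The answer is y**4 + exp(-2*y)/6.
Step 1. Rewrite: now ∫(4*y**3) dy + ∫(-exp(-2*y)/3) dy.
Step 2. Evaluate the standard form: now y**4 + ∫(-exp(-2*y)/3) dy.
Step 3. Evaluate the standard form: now y**4 + exp(-2*y)/6.
Answer: y**4 + exp(-2*y)/6.


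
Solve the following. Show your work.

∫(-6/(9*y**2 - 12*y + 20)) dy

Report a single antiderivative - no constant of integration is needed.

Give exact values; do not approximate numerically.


Step 1. Substitute u = 2 - 3*y, turning ∫(-6/(9*y**2 - 12*y + 20)) dy into ∫(2/(u**2 + 16)) du: now ∫(2/(u**2 + 16)) du.
Step 2. Evaluate the standard form: now atan(u/4)/2.
Step 3. Substitute back u = 2 - 3*y: now -atan(3*y/4 - 1/2)/2.
Answer: -atan(3*y/4 - 1/2)/2.


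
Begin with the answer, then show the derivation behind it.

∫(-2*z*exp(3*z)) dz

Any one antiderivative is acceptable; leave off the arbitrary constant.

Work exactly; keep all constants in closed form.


The answer is -2*z*exp(3*z)/3 + 2*exp(3*z)/9.
Step 1. Integrate ∫(-2*z*exp(3*z)) dz by parts with u = z, dv = (-2*exp(3*z)) dz, so v = -2*exp(3*z)/3: now -2*z*exp(3*z)/3 + ∫(2*exp(3*z)/3) dz.
Step 2. Evaluate the standard form: now -2*z*exp(3*z)/3 + 2*exp(3*z)/9.
Answer: -2*z*exp(3*z)/3 + 2*exp(3*z)/9.


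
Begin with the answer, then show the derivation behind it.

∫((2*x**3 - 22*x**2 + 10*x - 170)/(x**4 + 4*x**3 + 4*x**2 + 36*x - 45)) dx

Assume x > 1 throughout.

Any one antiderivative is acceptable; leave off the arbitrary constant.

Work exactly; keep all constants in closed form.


The answer is -3*log(x - 1) + 5*log(x + 5) - 2*atan(x/3)/3.
Step 1. Decompose ∫((2*x**3 - 22*x**2 + 10*x - 170)/(x**4 + 4*x**3 + 4*x**2 + 36*x - 45)) dx by partial fractions, (2*x**3 - 22*x**2 + 10*x - 170)/(x**4 + 4*x**3 + 4*x**2 + 36*x - 45) = -2/(x**2 + 9) + 5/(x + 5) - 3/(x - 1): now ∫(-3/(x - 1)) dx + ∫(5/(x + 5)) dx + ∫(-2/(x**2 + 9)) dx.
Step 2. Evaluate the standard form [assuming x > 1]: now -3*log(x - 1) + ∫(5/(x + 5)) dx + ∫(-2/(x**2 + 9)) dx.
Step 3. Evaluate the standard form [assuming x > -5]: now -3*log(x - 1) + 5*log(x + 5) + ∫(-2/(x**2 + 9)) dx.
Step 4. Evaluate the standard form: now -3*log(x - 1) + 5*log(x + 5) - 2*atan(x/3)/3.
Answer: -3*log(x - 1) + 5*log(x + 5) - 2*atan(x/3)/3.


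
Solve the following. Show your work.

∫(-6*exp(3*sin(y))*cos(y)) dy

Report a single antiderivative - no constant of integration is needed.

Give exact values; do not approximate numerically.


Step 1. Substitute u = sin(y), turning ∫(-6*exp(3*sin(y))*cos(y)) dy into ∫(-6*exp(3*u)) du: now ∫(-6*exp(3*u)) du.
Step 2. Evaluate the standard form: now -2*exp(3*u).
Step 3. Substitute back u = sin(y): now -2*exp(3*sin(y)).
Answer: -2*exp(3*sin(y)).


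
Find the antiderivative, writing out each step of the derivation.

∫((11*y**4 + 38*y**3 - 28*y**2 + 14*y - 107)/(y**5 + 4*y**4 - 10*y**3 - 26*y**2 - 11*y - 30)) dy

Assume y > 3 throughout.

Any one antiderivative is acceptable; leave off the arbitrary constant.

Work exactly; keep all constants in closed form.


Step 1. Decompose ∫((11*y**4 + 38*y**3 - 28*y**2 + 14*y - 107)/(y**5 + 4*y**4 - 10*y**3 - 26*y**2 - 11*y - 30)) dy by partial fractions, (11*y**4 + 38*y**3 - 28*y**2 + 14*y - 107)/(y**5 + 4*y**4 - 10*y**3 - 26*y**2 - 11*y - 30) = 2/(y**2 + 1) + 2/(y + 5) + 5/(y + 2) + 4/(y - 3): now ∫(4/(y - 3)) dy + ∫(5/(y + 2)) dy + ∫(2/(y + 5)) dy + ∫(2/(y**2 + 1)) dy.
Step 2. Evaluate the standard form [assuming y > -2]: now 5*log(y + 2) + ∫(4/(y - 3)) dy + ∫(2/(y + 5)) dy + ∫(2/(y**2 + 1)) dy.
Step 3. Evaluate the standard form [assuming y > -5]: now 5*log(y + 2) + 2*log(y + 5) + ∫(4/(y - 3)) dy + ∫(2/(y**2 + 1)) dy.
Step 4. Evaluate the standard form [assuming y > 3]: now 4*log(y - 3) + 5*log(y + 2) + 2*log(y + 5) + ∫(2/(y**2 + 1)) dy.
Step 5. Evaluate the standard form: now 4*log(y - 3) + 5*log(y + 2) + 2*log(y + 5) + 2*atan(y).
Answer: 4*log(y - 3) + 5*log(y + 2) + 2*log(y + 5) + 2*atan(y).


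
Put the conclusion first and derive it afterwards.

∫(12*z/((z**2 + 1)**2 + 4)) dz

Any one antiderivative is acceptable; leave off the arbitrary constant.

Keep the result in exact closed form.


The answer is 3*atan(z**2/2 + 1/2).
Step 1. Substitute u = z**2 + 1, turning ∫(12*z/((z**2 + 1)**2 + 4)) dz into ∫(6/(u**2 + 4)) du: now ∫(6/(u**2 + 4)) du.
Step 2. Evaluate the standard form: now 3*atan(u/2).
Step 3. Substitute back u = z**2 + 1: now 3*atan(z**2/2 + 1/2).
Answer: 3*atan(z**2/2 + 1/2).


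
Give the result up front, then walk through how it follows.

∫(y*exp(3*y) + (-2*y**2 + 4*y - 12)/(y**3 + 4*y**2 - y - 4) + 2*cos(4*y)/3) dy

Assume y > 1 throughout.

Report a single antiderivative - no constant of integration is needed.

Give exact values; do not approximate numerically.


The answer is y*exp(3*y)/3 - exp(3*y)/9 - log(y - 1) + 3*log(y + 1) - 4*log(y + 4) + sin(4*y)/6.
Step 1. Rewrite: now ∫(y*exp(3*y)) dy + ∫((-2*y**2 + 4*y - 12)/(y**3 + 4*y**2 - y - 4)) dy + ∫(2*cos(4*y)/3) dy.
Step 2. Evaluate the standard form: now sin(4*y)/6 + ∫(y*exp(3*y)) dy + ∫((-2*y**2 + 4*y - 12)/(y**3 + 4*y**2 - y - 4)) dy.
Step 3. Decompose ∫((-2*y**2 + 4*y - 12)/(y**3 + 4*y**2 - y - 4)) dy by partial fractions, (-2*y**2 + 4*y - 12)/(y**3 + 4*y**2 - y - 4) = -4/(y + 4) + 3/(y + 1) - 1/(y - 1): now sin(4*y)/6 + ∫(y*exp(3*y)) dy + ∫(-1/(y - 1)) dy + ∫(3/(y + 1)) dy + ∫(-4/(y + 4)) dy.
Step 4. Evaluate the standard form [assuming y > -1]: now 3*log(y + 1) + sin(4*y)/6 + ∫(y*exp(3*y)) dy + ∫(-1/(y - 1)) dy + ∫(-4/(y + 4)) dy.
Step 5. Evaluate the standard form [assuming y > 1]: now -log(y - 1) + 3*log(y + 1) + sin(4*y)/6 + ∫(y*exp(3*y)) dy + ∫(-4/(y + 4)) dy.
Step 6. Evaluate the standard form [assuming y > -4]: now -log(y - 1) + 3*log(y + 1) - 4*log(y + 4) + sin(4*y)/6 + ∫(y*exp(3*y)) dy.
Step 7. Integrate ∫(y*exp(3*y)) dy by parts with u = y, dv = (exp(3*y)) dy, so v = exp(3*y)/3: now y*exp(3*y)/3 - log(y - 1) + 3*log(y + 1) - 4*log(y + 4) + sin(4*y)/6 + ∫(-exp(3*y)/3) dy.
Step 8. Evaluate the standard form: now y*exp(3*y)/3 - exp(3*y)/9 - log(y - 1) + 3*log(y + 1) - 4*log(y + 4) + sin(4*y)/6.
Answer: y*exp(3*y)/3 - exp(3*y)/9 - log(y - 1) + 3*log(y + 1) - 4*log(y + 4) + sin(4*y)/6.


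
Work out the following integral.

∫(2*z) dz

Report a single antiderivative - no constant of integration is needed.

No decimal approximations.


Answer: z**2.


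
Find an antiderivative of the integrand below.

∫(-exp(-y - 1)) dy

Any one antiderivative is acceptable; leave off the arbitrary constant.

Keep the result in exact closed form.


Answer: exp(-y - 1).


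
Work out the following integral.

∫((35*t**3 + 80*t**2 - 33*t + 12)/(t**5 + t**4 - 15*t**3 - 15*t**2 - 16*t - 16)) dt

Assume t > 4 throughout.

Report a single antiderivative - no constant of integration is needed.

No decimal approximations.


Answer: 5*log(t - 4) - 3*log(t + 1) - 2*log(t + 4) + 4*atan(t).


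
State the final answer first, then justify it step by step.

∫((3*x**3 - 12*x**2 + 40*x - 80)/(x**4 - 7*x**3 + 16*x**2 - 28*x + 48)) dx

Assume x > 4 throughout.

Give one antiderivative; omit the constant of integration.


The answer is 4*log(x - 4) - log(x - 3) - 2*atan(x/2).
Step 1. Decompose ∫((3*x**3 - 12*x**2 + 40*x - 80)/(x**4 - 7*x**3 + 16*x**2 - 28*x + 48)) dx by partial fractions, (3*x**3 - 12*x**2 + 40*x - 80)/(x**4 - 7*x**3 + 16*x**2 - 28*x + 48) = -4/(x**2 + 4) - 1/(x - 3) + 4/(x - 4): now ∫(4/(x - 4)) dx + ∫(-1/(x - 3)) dx + ∫(-4/(x**2 + 4)) dx.
Step 2. Evaluate the standard form [assuming x > 4]: now 4*log(x - 4) + ∫(-1/(x - 3)) dx + ∫(-4/(x**2 + 4)) dx.
Step 3. Evaluate the standard form [assuming x > 3]: now 4*log(x - 4) - log(x - 3) + ∫(-4/(x**2 + 4)) dx.
Step 4. Evaluate the standard form: now 4*log(x - 4) - log(x - 3) - 2*atan(x/2).
Answer: 4*log(x - 4) - log(x - 3) - 2*atan(x/2).


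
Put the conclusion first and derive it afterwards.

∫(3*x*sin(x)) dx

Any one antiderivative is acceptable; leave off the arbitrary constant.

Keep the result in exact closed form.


The answer is -3*x*cos(x) + 3*sin(x).
Step 1. Integrate ∫(3*x*sin(x)) dx by parts with u = x, dv = (3*sin(x)) dx, so v = -3*cos(x): now -3*x*cos(x) + ∫(3*cos(x)) dx.
Step 2. Evaluate the standard form: now -3*x*cos(x) + 3*sin(x).
Answer: -3*x*cos(x) + 3*sin(x).


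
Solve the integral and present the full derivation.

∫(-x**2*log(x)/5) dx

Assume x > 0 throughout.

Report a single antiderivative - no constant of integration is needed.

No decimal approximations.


Step 1. Integrate ∫(-x**2*log(x)/5) dx by parts with u = log(x), dv = (-x**2/5) dx, so v = -x**3/15 [assuming x > 0]: now -x**3*log(x)/15 + ∫(x**2/15) dx.
Step 2. Evaluate the standard form: now -x**3*log(x)/15 + x**3/45.
Answer: -x**3*log(x)/15 + x**3/45.


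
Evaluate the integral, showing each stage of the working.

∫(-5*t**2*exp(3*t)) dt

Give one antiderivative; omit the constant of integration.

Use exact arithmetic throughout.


Step 1. Integrate ∫(-5*t**2*exp(3*t)) dt by parts with u = t**2, dv = (-5*exp(3*t)) dt, so v = -5*exp(3*t)/3: now -5*t**2*exp(3*t)/3 + ∫(10*t*exp(3*t)/3) dt.
Step 2. Integrate ∫(10*t*exp(3*t)/3) dt by parts with u = t, dv = (10*exp(3*t)/3) dt, so v = 10*exp(3*t)/9: now -5*t**2*exp(3*t)/3 + 10*t*exp(3*t)/9 + ∫(-10*exp(3*t)/9) dt.
Step 3. Evaluate the standard form: now -5*t**2*exp(3*t)/3 + 10*t*exp(3*t)/9 - 10*exp(3*t)/27.
Answer: -5*t**2*exp(3*t)/3 + 10*t*exp(3*t)/9 - 10*exp(3*t)/27.


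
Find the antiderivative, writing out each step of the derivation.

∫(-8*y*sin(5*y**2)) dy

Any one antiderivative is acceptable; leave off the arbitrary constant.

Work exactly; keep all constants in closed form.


Step 1. Substitute u = y**2, turning ∫(-8*y*sin(5*y**2)) dy into ∫(-4*sin(5*u)) du: now ∫(-4*sin(5*u)) du.
Step 2. Evaluate the standard form: now 4*cos(5*u)/5.
Step 3. Substitute back u = y**2: now 4*cos(5*y**2)/5.
Answer: 4*cos(5*y**2)/5.


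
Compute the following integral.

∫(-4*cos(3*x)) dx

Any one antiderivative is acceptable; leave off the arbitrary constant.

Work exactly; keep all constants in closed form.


Answer: -4*sin(3*x)/3.


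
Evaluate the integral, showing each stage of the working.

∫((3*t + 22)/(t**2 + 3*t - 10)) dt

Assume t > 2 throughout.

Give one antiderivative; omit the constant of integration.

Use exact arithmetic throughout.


Step 1. Decompose ∫((3*t + 22)/(t**2 + 3*t - 10)) dt by partial fractions, (3*t + 22)/(t**2 + 3*t - 10) = -1/(t + 5) + 4/(t - 2): now ∫(4/(t - 2)) dt + ∫(-1/(t + 5)) dt.
Step 2. Evaluate the standard form [assuming t > 2]: now 4*log(t - 2) + ∫(-1/(t + 5)) dt.
Step 3. Evaluate the standard form [assuming t > -5]: now 4*log(t - 2) - log(t + 5).
Answer: 4*log(t - 2) - log(t + 5).


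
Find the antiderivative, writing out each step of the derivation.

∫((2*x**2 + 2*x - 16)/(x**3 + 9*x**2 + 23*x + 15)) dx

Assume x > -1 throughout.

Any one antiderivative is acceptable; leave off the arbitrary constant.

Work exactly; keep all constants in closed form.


Step 1. Decompose ∫((2*x**2 + 2*x - 16)/(x**3 + 9*x**2 + 23*x + 15)) dx by partial fractions, (2*x**2 + 2*x - 16)/(x**3 + 9*x**2 + 23*x + 15) = 3/(x + 5) + 1/(x + 3) - 2/(x + 1): now ∫(-2/(x + 1)) dx + ∫(1/(x + 3)) dx + ∫(3/(x + 5)) dx.
Step 2. Evaluate the standard form [assuming x > -3]: now log(x + 3) + ∫(-2/(x + 1)) dx + ∫(3/(x + 5)) dx.
Step 3. Evaluate the standard form [assuming x > -1]: now -2*log(x + 1) + log(x + 3) + ∫(3/(x + 5)) dx.
Step 4. Evaluate the standard form [assuming x > -5]: now -2*log(x + 1) + log(x + 3) + 3*log(x + 5).
Answer: -2*log(x + 1) + log(x + 3) + 3*log(x + 5).


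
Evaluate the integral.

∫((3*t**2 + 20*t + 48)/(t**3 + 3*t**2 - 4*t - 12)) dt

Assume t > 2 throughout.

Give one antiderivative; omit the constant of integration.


Answer: 5*log(t - 2) - 5*log(t + 2) + 3*log(t + 3).


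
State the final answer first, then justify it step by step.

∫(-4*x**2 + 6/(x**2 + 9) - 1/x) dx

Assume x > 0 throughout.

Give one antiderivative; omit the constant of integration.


The answer is -4*x**3/3 - log(x) + 2*atan(x/3).
Step 1. Rewrite: now ∫(-1/x) dx + ∫(-4*x**2) dx + ∫(6/(x**2 + 9)) dx.
Step 2. Evaluate the standard form [assuming x > 0]: now -log(x) + ∫(-4*x**2) dx + ∫(6/(x**2 + 9)) dx.
Step 3. Evaluate the standard form: now -4*x**3/3 - log(x) + ∫(6/(x**2 + 9)) dx.
Step 4. Evaluate the standard form: now -4*x**3/3 - log(x) + 2*atan(x/3).
Answer: -4*x**3/3 - log(x) + 2*atan(x/3).


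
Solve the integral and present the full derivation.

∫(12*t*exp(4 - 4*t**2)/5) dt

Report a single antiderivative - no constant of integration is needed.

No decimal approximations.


Step 1. Substitute u = t**2 - 1, turning ∫(12*t*exp(4 - 4*t**2)/5) dt into ∫(6*exp(-4*u)/5) du: now ∫(6*exp(-4*u)/5) du.
Step 2. Evaluate the standard form: now -3*exp(-4*u)/10.
Step 3. Substitute back u = t**2 - 1: now -3*exp(4 - 4*t**2)/10.
Answer: -3*exp(4 - 4*t**2)/10.


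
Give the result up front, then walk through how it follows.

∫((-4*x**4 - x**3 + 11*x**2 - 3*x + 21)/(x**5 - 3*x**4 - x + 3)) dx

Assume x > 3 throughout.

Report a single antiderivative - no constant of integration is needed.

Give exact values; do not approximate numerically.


The answer is -3*log(x - 3) - 3*log(x - 1) + 2*log(x + 1) + atan(x).
Step 1. Decompose ∫((-4*x**4 - x**3 + 11*x**2 - 3*x + 21)/(x**5 - 3*x**4 - x + 3)) dx by partial fractions, (-4*x**4 - x**3 + 11*x**2 - 3*x + 21)/(x**5 - 3*x**4 - x + 3) = 1/(x**2 + 1) + 2/(x + 1) - 3/(x - 1) - 3/(x - 3): now ∫(-3/(x - 3)) dx + ∫(-3/(x - 1)) dx + ∫(2/(x + 1)) dx + ∫(1/(x**2 + 1)) dx.
Step 2. Evaluate the standard form [assuming x > -1]: now 2*log(x + 1) + ∫(-3/(x - 3)) dx + ∫(-3/(x - 1)) dx + ∫(1/(x**2 + 1)) dx.
Step 3. Evaluate the standard form [assuming x > 1]: now -3*log(x - 1) + 2*log(x + 1) + ∫(-3/(x - 3)) dx + ∫(1/(x**2 + 1)) dx.
Step 4. Evaluate the standard form [assuming x > 3]: now -3*log(x - 3) - 3*log(x - 1) + 2*log(x + 1) + ∫(1/(x**2 + 1)) dx.
Step 5. Evaluate the standard form: now -3*log(x - 3) - 3*log(x - 1) + 2*log(x + 1) + atan(x).
Answer: -3*log(x - 3) - 3*log(x - 1) + 2*log(x + 1) + atan(x).


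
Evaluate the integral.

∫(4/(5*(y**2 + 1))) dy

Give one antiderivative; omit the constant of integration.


Answer: 4*atan(y)/5.


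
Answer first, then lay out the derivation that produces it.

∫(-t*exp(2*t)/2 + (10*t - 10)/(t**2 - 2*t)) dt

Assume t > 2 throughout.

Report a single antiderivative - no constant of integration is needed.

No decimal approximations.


The answer is -t*exp(2*t)/4 + exp(2*t)/8 + 5*log(t) + 5*log(t - 2).
Step 1. Rewrite: now ∫(-t*exp(2*t)/2) dt + ∫((10*t - 10)/(t**2 - 2*t)) dt.
Step 2. Decompose ∫((10*t - 10)/(t**2 - 2*t)) dt by partial fractions, (10*t - 10)/(t**2 - 2*t) = 5/(t - 2) + 5/t: now ∫(5/t) dt + ∫(-t*exp(2*t)/2) dt + ∫(5/(t - 2)) dt.
Step 3. Evaluate the standard form [assuming t > 2]: now 5*log(t - 2) + ∫(5/t) dt + ∫(-t*exp(2*t)/2) dt.
Step 4. Evaluate the standard form [assuming t > 0]: now 5*log(t) + 5*log(t - 2) + ∫(-t*exp(2*t)/2) dt.
Step 5. Integrate ∫(-t*exp(2*t)/2) dt by parts with u = t, dv = (-exp(2*t)/2) dt, so v = -exp(2*t)/4: now -t*exp(2*t)/4 + 5*log(t) + 5*log(t - 2) + ∫(exp(2*t)/4) dt.
Step 6. Evaluate the standard form: now -t*exp(2*t)/4 + exp(2*t)/8 + 5*log(t) + 5*log(t - 2).
Answer: -t*exp(2*t)/4 + exp(2*t)/8 + 5*log(t) + 5*log(t - 2).


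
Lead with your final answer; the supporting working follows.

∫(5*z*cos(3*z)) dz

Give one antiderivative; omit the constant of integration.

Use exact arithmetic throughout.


The answer is 5*z*sin(3*z)/3 + 5*cos(3*z)/9.
Step 1. Integrate ∫(5*z*cos(3*z)) dz by parts with u = z, dv = (5*cos(3*z)) dz, so v = 5*sin(3*z)/3: now 5*z*sin(3*z)/3 + ∫(-5*sin(3*z)/3) dz.
Step 2. Evaluate the standard form: now 5*z*sin(3*z)/3 + 5*cos(3*z)/9.
Answer: 5*z*sin(3*z)/3 + 5*cos(3*z)/9.


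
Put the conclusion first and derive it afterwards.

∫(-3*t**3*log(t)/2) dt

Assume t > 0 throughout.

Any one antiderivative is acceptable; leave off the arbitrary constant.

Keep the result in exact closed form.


The answer is -3*t**4*log(t)/8 + 3*t**4/32.
Step 1. Integrate ∫(-3*t**3*log(t)/2) dt by parts with u = log(t), dv = (-3*t**3/2) dt, so v = -3*t**4/8 [assuming t > 0]: now -3*t**4*log(t)/8 + ∫(3*t**3/8) dt.
Step 2. Evaluate the standard form: now -3*t**4*log(t)/8 + 3*t**4/32.
Answer: -3*t**4*log(t)/8 + 3*t**4/32.


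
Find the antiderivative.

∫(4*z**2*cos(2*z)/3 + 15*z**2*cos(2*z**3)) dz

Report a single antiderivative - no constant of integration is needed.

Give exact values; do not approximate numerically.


Answer: 2*z**2*sin(2*z)/3 + 2*z*cos(2*z)/3 - sin(2*z)/3 + 5*sin(2*z**3)/2.


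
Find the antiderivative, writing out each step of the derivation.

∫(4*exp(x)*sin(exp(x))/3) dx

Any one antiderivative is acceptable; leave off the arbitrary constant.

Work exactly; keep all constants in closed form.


Step 1. Substitute u = exp(x), turning ∫(4*exp(x)*sin(exp(x))/3) dx into ∫(4*sin(u)/3) du: now ∫(4*sin(u)/3) du.
Step 2. Evaluate the standard form: now -4*cos(u)/3.
Step 3. Substitute back u = exp(x): now -4*cos(exp(x))/3.
Answer: -4*cos(exp(x))/3.


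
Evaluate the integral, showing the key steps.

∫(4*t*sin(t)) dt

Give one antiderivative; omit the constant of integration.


Step 1. Integrate ∫(4*t*sin(t)) dt by parts with u = t, dv = (4*sin(t)) dt, so v = -4*cos(t): now -4*t*cos(t) + ∫(4*cos(t)) dt.
Step 2. Evaluate the standard form: now -4*t*cos(t) + 4*sin(t).
Answer: -4*t*cos(t) + 4*sin(t).


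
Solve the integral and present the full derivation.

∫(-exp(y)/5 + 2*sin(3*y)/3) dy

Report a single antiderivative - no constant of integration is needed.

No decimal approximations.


Step 1. Rewrite: now ∫(-exp(y)/5) dy + ∫(2*sin(3*y)/3) dy.
Step 2. Evaluate the standard form: now -exp(y)/5 + ∫(2*sin(3*y)/3) dy.
Step 3. Evaluate the standard form: now -exp(y)/5 - 2*cos(3*y)/9.
Answer: -exp(y)/5 - 2*cos(3*y)/9.


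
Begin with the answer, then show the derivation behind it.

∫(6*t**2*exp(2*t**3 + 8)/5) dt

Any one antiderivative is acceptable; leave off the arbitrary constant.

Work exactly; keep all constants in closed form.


The answer is exp(2*t**3 + 8)/5.
Step 1. Substitute u = t**3 + 4, turning ∫(6*t**2*exp(2*t**3 + 8)/5) dt into ∫(2*exp(2*u)/5) du: now ∫(2*exp(2*u)/5) du.
Step 2. Evaluate the standard form: now exp(2*u)/5.
Step 3. Substitute back u = t**3 + 4: now exp(2*t**3 + 8)/5.
Answer: exp(2*t**3 + 8)/5.


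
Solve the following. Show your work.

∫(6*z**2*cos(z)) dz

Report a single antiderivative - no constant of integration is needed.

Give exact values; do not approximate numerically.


Step 1. Integrate ∫(6*z**2*cos(z)) dz by parts with u = z**2, dv = (6*cos(z)) dz, so v = 6*sin(z): now 6*z**2*sin(z) + ∫(-12*z*sin(z)) dz.
Step 2. Integrate ∫(-12*z*sin(z)) dz by parts with u = z, dv = (-12*sin(z)) dz, so v = 12*cos(z): now 6*z**2*sin(z) + 12*z*cos(z) + ∫(-12*cos(z)) dz.
Step 3. Evaluate the standard form: now 6*z**2*sin(z) + 12*z*cos(z) - 12*sin(z).
Answer: 6*z**2*sin(z) + 12*z*cos(z) - 12*sin(z).


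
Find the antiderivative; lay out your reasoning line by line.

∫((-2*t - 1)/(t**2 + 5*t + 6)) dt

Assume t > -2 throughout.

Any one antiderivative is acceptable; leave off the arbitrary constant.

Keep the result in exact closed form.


Step 1. Decompose ∫((-2*t - 1)/(t**2 + 5*t + 6)) dt by partial fractions, (-2*t - 1)/(t**2 + 5*t + 6) = -5/(t + 3) + 3/(t + 2): now ∫(3/(t + 2)) dt + ∫(-5/(t + 3)) dt.
Step 2. Evaluate the standard form [assuming t > -2]: now 3*log(t + 2) + ∫(-5/(t + 3)) dt.
Step 3. Evaluate the standard form [assuming t > -3]: now 3*log(t + 2) - 5*log(t + 3).
Answer: 3*log(t + 2) - 5*log(t + 3).


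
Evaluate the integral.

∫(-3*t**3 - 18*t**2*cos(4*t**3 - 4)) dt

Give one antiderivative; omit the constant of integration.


Answer: -3*t**4/4 - 3*sin(4*t**3 - 4)/2.


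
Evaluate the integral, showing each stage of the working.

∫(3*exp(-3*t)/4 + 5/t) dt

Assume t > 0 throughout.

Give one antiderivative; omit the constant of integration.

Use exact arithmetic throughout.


Step 1. Rewrite: now ∫(5/t) dt + ∫(3*exp(-3*t)/4) dt.
Step 2. Evaluate the standard form [assuming t > 0]: now 5*log(t) + ∫(3*exp(-3*t)/4) dt.
Step 3. Evaluate the standard form: now 5*log(t) - exp(-3*t)/4.
Answer: 5*log(t) - exp(-3*t)/4.


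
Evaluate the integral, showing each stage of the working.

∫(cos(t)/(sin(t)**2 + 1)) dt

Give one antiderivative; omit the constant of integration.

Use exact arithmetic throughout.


Step 1. Substitute u = sin(t), turning ∫(cos(t)/(sin(t)**2 + 1)) dt into ∫(1/(u**2 + 1)) du: now ∫(1/(u**2 + 1)) du.
Step 2. Evaluate the standard form: now atan(u).
Step 3. Substitute back u = sin(t): now atan(sin(t)).
Answer: atan(sin(t)).


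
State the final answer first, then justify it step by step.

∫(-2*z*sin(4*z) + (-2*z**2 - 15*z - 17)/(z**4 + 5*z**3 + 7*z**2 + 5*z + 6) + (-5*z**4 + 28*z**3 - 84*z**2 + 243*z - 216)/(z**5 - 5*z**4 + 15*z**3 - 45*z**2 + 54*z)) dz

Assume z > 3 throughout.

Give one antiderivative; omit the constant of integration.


The answer is z*cos(4*z)/2 - 4*log(z) + 2*log(z - 3) - 3*log(z - 2) + log(z + 2) - log(z + 3) - sin(4*z)/8 + atan(z/3) - 3*atan(z).
Step 1. Rewrite: now ∫(-2*z*sin(4*z)) dz + ∫((-2*z**2 - 15*z - 17)/(z**4 + 5*z**3 + 7*z**2 + 5*z + 6)) dz + ∫((-5*z**4 + 28*z**3 - 84*z**2 + 243*z - 216)/(z**5 - 5*z**4 + 15*z**3 - 45*z**2 + 54*z)) dz.
Step 2. Decompose ∫((-5*z**4 + 28*z**3 - 84*z**2 + 243*z - 216)/(z**5 - 5*z**4 + 15*z**3 - 45*z**2 + 54*z)) dz by partial fractions, (-5*z**4 + 28*z**3 - 84*z**2 + 243*z - 216)/(z**5 - 5*z**4 + 15*z**3 - 45*z**2 + 54*z) = 3/(z**2 + 9) - 3/(z - 2) + 2/(z - 3) - 4/z: now ∫(-4/z) dz + ∫(-2*z*sin(4*z)) dz + ∫((-2*z**2 - 15*z - 17)/(z**4 + 5*z**3 + 7*z**2 + 5*z + 6)) dz + ∫(2/(z - 3)) dz + ∫(-3/(z - 2)) dz + ∫(3/(z**2 + 9)) dz.
Step 3. Evaluate the standard form [assuming z > 3]: now 2*log(z - 3) + ∫(-4/z) dz + ∫(-2*z*sin(4*z)) dz + ∫((-2*z**2 - 15*z - 17)/(z**4 + 5*z**3 + 7*z**2 + 5*z + 6)) dz + ∫(-3/(z - 2)) dz + ∫(3/(z**2 + 9)) dz.
Step 4. Evaluate the standard form [assuming z > 0]: now -4*log(z) + 2*log(z - 3) + ∫(-2*z*sin(4*z)) dz + ∫((-2*z**2 - 15*z - 17)/(z**4 + 5*z**3 + 7*z**2 + 5*z + 6)) dz + ∫(-3/(z - 2)) dz + ∫(3/(z**2 + 9)) dz.
Step 5. Evaluate the standard form [assuming z > 2]: now -4*log(z) + 2*log(z - 3) - 3*log(z - 2) + ∫(-2*z*sin(4*z)) dz + ∫((-2*z**2 - 15*z - 17)/(z**4 + 5*z**3 + 7*z**2 + 5*z + 6)) dz + ∫(3/(z**2 + 9)) dz.
Step 6. Evaluate the standard form: now -4*log(z) + 2*log(z - 3) - 3*log(z - 2) + atan(z/3) + ∫(-2*z*sin(4*z)) dz + ∫((-2*z**2 - 15*z - 17)/(z**4 + 5*z**3 + 7*z**2 + 5*z + 6)) dz.
Step 7. Integrate ∫(-2*z*sin(4*z)) dz by parts with u = z, dv = (-2*sin(4*z)) dz, so v = cos(4*z)/2: now z*cos(4*z)/2 - 4*log(z) + 2*log(z - 3) - 3*log(z - 2) + atan(z/3) + ∫((-2*z**2 - 15*z - 17)/(z**4 + 5*z**3 + 7*z**2 + 5*z + 6)) dz + ∫(-cos(4*z)/2) dz.
Step 8. Evaluate the standard form: now z*cos(4*z)/2 - 4*log(z) + 2*log(z - 3) - 3*log(z - 2) - sin(4*z)/8 + atan(z/3) + ∫((-2*z**2 - 15*z - 17)/(z**4 + 5*z**3 + 7*z**2 + 5*z + 6)) dz.
Step 9. Decompose ∫((-2*z**2 - 15*z - 17)/(z**4 + 5*z**3 + 7*z**2 + 5*z + 6)) dz by partial fractions, (-2*z**2 - 15*z - 17)/(z**4 + 5*z**3 + 7*z**2 + 5*z + 6) = -3/(z**2 + 1) - 1/(z + 3) + 1/(z + 2): now z*cos(4*z)/2 - 4*log(z) + 2*log(z - 3) - 3*log(z - 2) - sin(4*z)/8 + atan(z/3) + ∫(1/(z + 2)) dz + ∫(-1/(z + 3)) dz + ∫(-3/(z**2 + 1)) dz.
Step 10. Evaluate the standard form [assuming z > -3]: now z*cos(4*z)/2 - 4*log(z) + 2*log(z - 3) - 3*log(z - 2) - log(z + 3) - sin(4*z)/8 + atan(z/3) + ∫(1/(z + 2)) dz + ∫(-3/(z**2 + 1)) dz.
Step 11. Evaluate the standard form [assuming z > -2]: now z*cos(4*z)/2 - 4*log(z) + 2*log(z - 3) - 3*log(z - 2) + log(z + 2) - log(z + 3) - sin(4*z)/8 + atan(z/3) + ∫(-3/(z**2 + 1)) dz.
Step 12. Evaluate the standard form: now z*cos(4*z)/2 - 4*log(z) + 2*log(z - 3) - 3*log(z - 2) + log(z + 2) - log(z + 3) - sin(4*z)/8 + atan(z/3) - 3*atan(z).
Answer: z*cos(4*z)/2 - 4*log(z) + 2*log(z - 3) - 3*log(z - 2) + log(z + 2) - log(z + 3) - sin(4*z)/8 + atan(z/3) - 3*atan(z).
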